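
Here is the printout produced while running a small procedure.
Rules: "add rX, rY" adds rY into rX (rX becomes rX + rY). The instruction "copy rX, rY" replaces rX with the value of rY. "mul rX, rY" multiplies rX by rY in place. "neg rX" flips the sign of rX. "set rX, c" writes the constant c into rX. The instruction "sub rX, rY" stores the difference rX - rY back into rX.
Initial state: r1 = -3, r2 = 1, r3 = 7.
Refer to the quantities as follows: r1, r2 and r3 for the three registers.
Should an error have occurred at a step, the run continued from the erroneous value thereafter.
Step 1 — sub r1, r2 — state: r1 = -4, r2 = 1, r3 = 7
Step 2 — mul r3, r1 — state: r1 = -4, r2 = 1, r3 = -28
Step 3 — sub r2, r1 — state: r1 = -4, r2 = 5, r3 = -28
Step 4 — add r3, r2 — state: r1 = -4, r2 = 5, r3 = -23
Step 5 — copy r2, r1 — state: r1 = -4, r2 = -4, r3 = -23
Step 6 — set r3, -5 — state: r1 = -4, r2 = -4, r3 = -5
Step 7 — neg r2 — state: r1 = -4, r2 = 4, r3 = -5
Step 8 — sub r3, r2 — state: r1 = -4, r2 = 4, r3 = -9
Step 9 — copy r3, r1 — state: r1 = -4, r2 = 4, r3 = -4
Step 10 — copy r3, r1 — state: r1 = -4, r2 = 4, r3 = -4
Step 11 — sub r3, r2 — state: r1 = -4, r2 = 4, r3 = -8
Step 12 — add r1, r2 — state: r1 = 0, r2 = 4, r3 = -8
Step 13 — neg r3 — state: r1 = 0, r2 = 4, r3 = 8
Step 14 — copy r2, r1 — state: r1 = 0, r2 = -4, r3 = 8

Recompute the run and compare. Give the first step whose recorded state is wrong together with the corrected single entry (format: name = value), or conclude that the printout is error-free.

step 1: r1 = -3 - 1 = -4 -> same as recorded
step 2: r3 = 7 * -4 = -28 -> matches
step 3: r2 = 1 - -4 = 5 -> verified
step 4: r3 = -28 + 5 = -23 -> in agreement
step 5: r2 = -4 -> consistent with the printout
step 6: r3 = -5 -> consistent with the printout
step 7: r2 = -(-4) = 4 -> agrees with the printout
step 8: r3 = -5 - 4 = -9 -> matches
step 9: r3 = -4 -> checks out
step 10: r3 = -4 -> exactly as logged
step 11: r3 = -4 - 4 = -8 -> same as recorded
step 12: r1 = -4 + 4 = 0 -> agrees with the printout
step 13: r3 = -(-8) = 8 -> agrees with the printout
step 14: r2 = 0 -> the printout disagrees here
Conclusion: step 14 carries the first error; the entry should be r2 = 0.

step 14, r2 = 0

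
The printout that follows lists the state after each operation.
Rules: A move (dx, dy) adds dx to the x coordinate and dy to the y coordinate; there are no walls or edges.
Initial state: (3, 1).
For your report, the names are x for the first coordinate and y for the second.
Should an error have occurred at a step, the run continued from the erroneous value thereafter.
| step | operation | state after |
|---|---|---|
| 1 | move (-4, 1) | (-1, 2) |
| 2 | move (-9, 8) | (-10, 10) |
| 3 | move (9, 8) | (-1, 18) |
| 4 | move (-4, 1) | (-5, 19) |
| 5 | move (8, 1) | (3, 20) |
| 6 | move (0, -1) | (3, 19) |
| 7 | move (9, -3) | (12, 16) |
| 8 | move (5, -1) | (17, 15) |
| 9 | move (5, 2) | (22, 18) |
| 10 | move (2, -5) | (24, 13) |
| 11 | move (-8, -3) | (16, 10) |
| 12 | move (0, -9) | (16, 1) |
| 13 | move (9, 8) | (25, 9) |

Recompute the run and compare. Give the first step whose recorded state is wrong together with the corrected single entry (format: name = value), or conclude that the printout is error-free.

step 9, y = 17

step 1: x = 3 + (-4) = -1, y = 1 + (1) = 2 -> consistent with the printout
step 2: x = -1 + (-9) = -10, y = 2 + (8) = 10 -> same as recorded
step 3: x = -10 + (9) = -1, y = 10 + (8) = 18 -> exactly as logged
step 4: x = -1 + (-4) = -5, y = 18 + (1) = 19 -> exactly as logged
step 5: x = -5 + (8) = 3, y = 19 + (1) = 20 -> consistent with the printout
step 6: x = 3 + (0) = 3, y = 20 + (-1) = 19 -> verified
step 7: x = 3 + (9) = 12, y = 19 + (-3) = 16 -> checks out
step 8: x = 12 + (5) = 17, y = 16 + (-1) = 15 -> verified
step 9: x = 17 + (5) = 22, y = 15 + (2) = 17 -> the recorded entry deviates here
The audit stops at step 9: the recorded entry is wrong and should be y = 17.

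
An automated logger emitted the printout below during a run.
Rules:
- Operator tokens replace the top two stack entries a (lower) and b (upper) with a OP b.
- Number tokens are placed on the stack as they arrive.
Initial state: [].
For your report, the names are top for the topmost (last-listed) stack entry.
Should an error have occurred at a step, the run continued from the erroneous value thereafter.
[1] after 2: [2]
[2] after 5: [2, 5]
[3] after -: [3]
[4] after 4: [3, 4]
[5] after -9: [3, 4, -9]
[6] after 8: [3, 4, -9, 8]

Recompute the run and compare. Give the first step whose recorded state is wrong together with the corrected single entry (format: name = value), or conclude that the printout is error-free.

Recomputing the run from the initial state:
step 1: [2]
step 2: [2, 5]
step 3: [-3]
step 4: [-3, 4]
step 5: [-3, 4, -9]
step 6: [-3, 4, -9, 8]
The first disagreement with the printout is at step 3, where the value should be top = -3.

step 3, top = -3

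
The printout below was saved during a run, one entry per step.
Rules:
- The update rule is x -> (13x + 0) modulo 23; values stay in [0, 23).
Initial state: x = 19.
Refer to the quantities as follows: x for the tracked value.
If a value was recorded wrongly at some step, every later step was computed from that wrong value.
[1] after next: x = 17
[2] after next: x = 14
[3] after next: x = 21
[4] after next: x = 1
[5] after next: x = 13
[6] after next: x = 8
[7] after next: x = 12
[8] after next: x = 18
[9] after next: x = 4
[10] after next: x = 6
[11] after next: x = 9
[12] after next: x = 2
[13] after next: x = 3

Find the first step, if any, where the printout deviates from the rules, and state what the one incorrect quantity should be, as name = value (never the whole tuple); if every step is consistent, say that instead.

1. x = (13*19 + 0) mod 23 = 17 (confirmed correct)
2. x = (13*17 + 0) mod 23 = 14 (confirmed correct)
3. x = (13*14 + 0) mod 23 = 21 (in agreement)
4. x = (13*21 + 0) mod 23 = 20 (the entry is off here)
Conclusion: step 4 carries the first error; the entry should be x = 20.

step 4, x = 20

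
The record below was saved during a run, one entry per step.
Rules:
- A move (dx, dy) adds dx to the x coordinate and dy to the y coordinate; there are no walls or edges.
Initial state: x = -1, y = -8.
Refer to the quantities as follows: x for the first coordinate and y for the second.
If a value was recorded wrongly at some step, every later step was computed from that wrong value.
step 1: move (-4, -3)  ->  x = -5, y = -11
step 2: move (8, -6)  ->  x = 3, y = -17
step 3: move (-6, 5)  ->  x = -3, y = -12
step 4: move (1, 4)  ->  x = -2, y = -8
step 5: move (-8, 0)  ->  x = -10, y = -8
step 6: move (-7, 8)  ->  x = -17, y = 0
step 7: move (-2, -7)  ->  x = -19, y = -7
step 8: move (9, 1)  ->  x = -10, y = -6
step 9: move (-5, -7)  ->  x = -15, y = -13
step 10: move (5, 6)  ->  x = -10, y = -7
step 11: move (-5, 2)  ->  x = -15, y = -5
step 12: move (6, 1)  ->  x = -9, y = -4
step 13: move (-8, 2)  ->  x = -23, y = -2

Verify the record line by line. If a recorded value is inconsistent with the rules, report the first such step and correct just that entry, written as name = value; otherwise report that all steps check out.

Recomputing the run from the initial state:
step 1: x = -5, y = -11
step 2: x = 3, y = -17
step 3: x = -3, y = -12
step 4: x = -2, y = -8
step 5: x = -10, y = -8
step 6: x = -17, y = 0
step 7: x = -19, y = -7
step 8: x = -10, y = -6
step 9: x = -15, y = -13
step 10: x = -10, y = -7
step 11: x = -15, y = -5
step 12: x = -9, y = -4
step 13: x = -17, y = -2
The first disagreement with the record is at step 13, where the value should be x = -17.

step 13, x = -17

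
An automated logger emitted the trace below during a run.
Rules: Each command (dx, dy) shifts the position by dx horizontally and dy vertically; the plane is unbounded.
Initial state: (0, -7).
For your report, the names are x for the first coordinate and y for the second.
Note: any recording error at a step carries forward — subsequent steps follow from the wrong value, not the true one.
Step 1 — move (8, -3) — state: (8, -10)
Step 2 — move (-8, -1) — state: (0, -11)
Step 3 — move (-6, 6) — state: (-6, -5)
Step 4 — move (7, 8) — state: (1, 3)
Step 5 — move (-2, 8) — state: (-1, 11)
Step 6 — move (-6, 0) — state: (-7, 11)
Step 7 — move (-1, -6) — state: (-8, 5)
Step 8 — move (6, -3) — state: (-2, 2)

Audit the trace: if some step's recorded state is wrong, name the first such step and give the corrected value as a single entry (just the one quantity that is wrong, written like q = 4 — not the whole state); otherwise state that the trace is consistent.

1. x = 0 + (8) = 8, y = -7 + (-3) = -10 (consistent with the trace)
2. x = 8 + (-8) = 0, y = -10 + (-1) = -11 (checks out)
3. x = 0 + (-6) = -6, y = -11 + (6) = -5 (in agreement)
4. x = -6 + (7) = 1, y = -5 + (8) = 3 (exactly as logged)
5. x = 1 + (-2) = -1, y = 3 + (8) = 11 (checks out)
6. x = -1 + (-6) = -7, y = 11 + (0) = 11 (consistent with the trace)
7. x = -7 + (-1) = -8, y = 11 + (-6) = 5 (no discrepancy)
8. x = -8 + (6) = -2, y = 5 + (-3) = 2 (no discrepancy)
The whole run recomputes cleanly — no discrepancies.

no error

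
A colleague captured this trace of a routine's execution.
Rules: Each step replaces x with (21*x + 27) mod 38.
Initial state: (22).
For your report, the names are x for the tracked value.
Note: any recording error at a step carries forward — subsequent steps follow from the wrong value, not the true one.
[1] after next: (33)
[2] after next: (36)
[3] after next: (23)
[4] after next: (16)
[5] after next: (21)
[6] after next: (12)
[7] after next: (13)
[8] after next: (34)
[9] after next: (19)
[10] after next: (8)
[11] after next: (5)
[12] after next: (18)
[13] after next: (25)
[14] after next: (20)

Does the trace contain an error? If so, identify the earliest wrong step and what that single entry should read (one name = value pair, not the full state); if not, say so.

no error

Step 1: x = (21*22 + 27) mod 38 = 33 — in agreement.
Step 2: x = (21*33 + 27) mod 38 = 36 — confirmed correct.
Step 3: x = (21*36 + 27) mod 38 = 23 — confirmed correct.
Step 4: x = (21*23 + 27) mod 38 = 16 — same as recorded.
Step 5: x = (21*16 + 27) mod 38 = 21 — no discrepancy.
Step 6: x = (21*21 + 27) mod 38 = 12 — exactly as logged.
Step 7: x = (21*12 + 27) mod 38 = 13 — agrees with the trace.
Step 8: x = (21*13 + 27) mod 38 = 34 — matches.
Step 9: x = (21*34 + 27) mod 38 = 19 — exactly as logged.
Step 10: x = (21*19 + 27) mod 38 = 8 — no discrepancy.
Step 11: x = (21*8 + 27) mod 38 = 5 — matches.
Step 12: x = (21*5 + 27) mod 38 = 18 — no discrepancy.
Step 13: x = (21*18 + 27) mod 38 = 25 — in agreement.
Step 14: x = (21*25 + 27) mod 38 = 20 — checks out.
The whole run recomputes cleanly — no discrepancies.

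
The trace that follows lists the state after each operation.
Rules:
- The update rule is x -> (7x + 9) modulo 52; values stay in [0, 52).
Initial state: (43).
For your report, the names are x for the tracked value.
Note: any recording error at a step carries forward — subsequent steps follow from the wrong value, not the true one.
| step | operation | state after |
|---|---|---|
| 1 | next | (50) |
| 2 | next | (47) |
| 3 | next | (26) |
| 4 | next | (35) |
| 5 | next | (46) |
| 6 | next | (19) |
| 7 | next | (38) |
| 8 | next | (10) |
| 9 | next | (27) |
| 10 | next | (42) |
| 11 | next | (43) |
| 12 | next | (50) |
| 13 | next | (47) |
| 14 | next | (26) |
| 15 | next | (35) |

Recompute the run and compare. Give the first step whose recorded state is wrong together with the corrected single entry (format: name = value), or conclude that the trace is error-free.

Step 1: x = (7*43 + 9) mod 52 = 50 — checks out.
Step 2: x = (7*50 + 9) mod 52 = 47 — checks out.
Step 3: x = (7*47 + 9) mod 52 = 26 — agrees with the trace.
Step 4: x = (7*26 + 9) mod 52 = 35 — no discrepancy.
Step 5: x = (7*35 + 9) mod 52 = 46 — agrees with the trace.
Step 6: x = (7*46 + 9) mod 52 = 19 — checks out.
Step 7: x = (7*19 + 9) mod 52 = 38 — verified.
Step 8: x = (7*38 + 9) mod 52 = 15 — the recorded entry deviates here.
That makes step 8 the first incorrect line — x = 15 is what it should show.

step 8, x = 15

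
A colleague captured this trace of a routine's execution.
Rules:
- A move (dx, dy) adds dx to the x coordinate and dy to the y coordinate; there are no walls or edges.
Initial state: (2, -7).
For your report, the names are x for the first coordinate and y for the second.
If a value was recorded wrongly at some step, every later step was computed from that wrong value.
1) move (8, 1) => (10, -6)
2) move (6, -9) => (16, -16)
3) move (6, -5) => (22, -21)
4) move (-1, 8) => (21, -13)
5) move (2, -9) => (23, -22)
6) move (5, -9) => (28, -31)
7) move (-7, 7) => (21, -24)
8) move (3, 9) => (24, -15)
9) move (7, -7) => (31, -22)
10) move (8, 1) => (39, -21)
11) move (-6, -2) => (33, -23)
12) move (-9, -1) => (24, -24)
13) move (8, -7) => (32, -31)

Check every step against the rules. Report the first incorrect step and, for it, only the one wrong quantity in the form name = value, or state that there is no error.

step 2, y = -15

Step 1: x = 2 + (8) = 10, y = -7 + (1) = -6 — confirmed correct.
Step 2: x = 10 + (6) = 16, y = -6 + (-9) = -15 — the recorded entry deviates here.
First incorrect step: 2; the correct value is y = -15.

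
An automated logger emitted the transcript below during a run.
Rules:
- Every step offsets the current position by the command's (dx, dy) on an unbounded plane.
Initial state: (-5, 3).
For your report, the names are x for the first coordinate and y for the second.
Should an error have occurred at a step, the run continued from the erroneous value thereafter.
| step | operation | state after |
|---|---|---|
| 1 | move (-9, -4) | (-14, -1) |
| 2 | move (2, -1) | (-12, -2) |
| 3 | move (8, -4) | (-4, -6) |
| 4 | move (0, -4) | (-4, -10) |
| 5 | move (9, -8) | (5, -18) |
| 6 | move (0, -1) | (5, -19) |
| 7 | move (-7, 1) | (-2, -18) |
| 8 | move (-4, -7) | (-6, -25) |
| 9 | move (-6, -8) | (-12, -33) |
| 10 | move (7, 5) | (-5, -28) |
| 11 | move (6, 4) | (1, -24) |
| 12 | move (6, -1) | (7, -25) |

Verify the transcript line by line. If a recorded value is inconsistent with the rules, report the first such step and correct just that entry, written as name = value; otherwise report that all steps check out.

no error

Recomputing the run from the initial state:
step 1: x = -14, y = -1
step 2: x = -12, y = -2
step 3: x = -4, y = -6
step 4: x = -4, y = -10
step 5: x = 5, y = -18
step 6: x = 5, y = -19
step 7: x = -2, y = -18
step 8: x = -6, y = -25
step 9: x = -12, y = -33
step 10: x = -5, y = -28
step 11: x = 1, y = -24
step 12: x = 7, y = -25
This matches the transcript at every step.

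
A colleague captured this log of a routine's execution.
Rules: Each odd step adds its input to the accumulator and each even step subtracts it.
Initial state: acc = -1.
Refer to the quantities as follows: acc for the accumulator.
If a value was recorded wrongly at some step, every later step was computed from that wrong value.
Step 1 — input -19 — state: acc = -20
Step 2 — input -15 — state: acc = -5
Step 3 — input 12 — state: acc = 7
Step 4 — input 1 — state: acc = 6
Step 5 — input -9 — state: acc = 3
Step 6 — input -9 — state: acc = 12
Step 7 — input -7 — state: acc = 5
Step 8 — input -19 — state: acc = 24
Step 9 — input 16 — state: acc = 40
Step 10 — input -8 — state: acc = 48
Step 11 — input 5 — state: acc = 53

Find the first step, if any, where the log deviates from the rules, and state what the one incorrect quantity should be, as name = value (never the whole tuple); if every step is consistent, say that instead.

step 5, acc = -3

1. acc = -1 + -19 = -20 (no discrepancy)
2. acc = -20 - -15 = -5 (checks out)
3. acc = -5 + 12 = 7 (checks out)
4. acc = 7 - 1 = 6 (same as recorded)
5. acc = 6 + -9 = -3 (first mismatch against the log)
First deviation found at step 5; the corrected entry is acc = -3.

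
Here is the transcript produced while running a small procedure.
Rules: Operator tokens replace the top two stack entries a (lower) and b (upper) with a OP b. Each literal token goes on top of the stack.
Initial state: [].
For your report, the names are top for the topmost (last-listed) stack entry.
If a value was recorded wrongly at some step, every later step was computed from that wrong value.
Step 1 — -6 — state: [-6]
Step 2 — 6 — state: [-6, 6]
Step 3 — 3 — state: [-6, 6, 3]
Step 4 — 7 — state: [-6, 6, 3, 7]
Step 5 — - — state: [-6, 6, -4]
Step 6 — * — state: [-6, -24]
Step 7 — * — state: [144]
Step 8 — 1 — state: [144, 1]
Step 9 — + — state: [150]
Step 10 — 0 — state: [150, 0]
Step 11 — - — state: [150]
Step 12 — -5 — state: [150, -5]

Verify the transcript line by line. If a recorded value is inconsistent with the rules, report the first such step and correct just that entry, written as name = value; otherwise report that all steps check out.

step 9, top = 145

Recomputing the run from the initial state:
step 1: [-6]
step 2: [-6, 6]
step 3: [-6, 6, 3]
step 4: [-6, 6, 3, 7]
step 5: [-6, 6, -4]
step 6: [-6, -24]
step 7: [144]
step 8: [144, 1]
step 9: [145]
step 10: [145, 0]
step 11: [145]
step 12: [145, -5]
The first disagreement with the transcript is at step 9, where the value should be top = 145.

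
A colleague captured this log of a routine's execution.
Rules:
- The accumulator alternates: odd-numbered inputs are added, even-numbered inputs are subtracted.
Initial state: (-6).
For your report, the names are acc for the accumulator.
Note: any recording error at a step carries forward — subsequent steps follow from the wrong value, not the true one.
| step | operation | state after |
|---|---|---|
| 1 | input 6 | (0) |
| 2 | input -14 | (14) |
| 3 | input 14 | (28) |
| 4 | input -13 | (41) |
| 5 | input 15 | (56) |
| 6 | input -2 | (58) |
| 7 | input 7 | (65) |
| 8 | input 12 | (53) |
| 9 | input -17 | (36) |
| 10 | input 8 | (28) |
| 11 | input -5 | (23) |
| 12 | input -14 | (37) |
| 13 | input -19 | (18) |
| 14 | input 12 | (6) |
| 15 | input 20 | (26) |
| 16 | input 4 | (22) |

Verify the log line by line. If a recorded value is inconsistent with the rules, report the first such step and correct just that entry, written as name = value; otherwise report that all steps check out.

no error

step 1: acc = -6 + 6 = 0 -> agrees with the log
step 2: acc = 0 - -14 = 14 -> no discrepancy
step 3: acc = 14 + 14 = 28 -> consistent with the log
step 4: acc = 28 - -13 = 41 -> exactly as logged
step 5: acc = 41 + 15 = 56 -> in agreement
step 6: acc = 56 - -2 = 58 -> exactly as logged
step 7: acc = 58 + 7 = 65 -> matches
step 8: acc = 65 - 12 = 53 -> no discrepancy
step 9: acc = 53 + -17 = 36 -> checks out
step 10: acc = 36 - 8 = 28 -> checks out
step 11: acc = 28 + -5 = 23 -> agrees with the log
step 12: acc = 23 - -14 = 37 -> verified
step 13: acc = 37 + -19 = 18 -> same as recorded
step 14: acc = 18 - 12 = 6 -> confirmed correct
step 15: acc = 6 + 20 = 26 -> consistent with the log
step 16: acc = 26 - 4 = 22 -> confirmed correct
The recomputation confirms every line.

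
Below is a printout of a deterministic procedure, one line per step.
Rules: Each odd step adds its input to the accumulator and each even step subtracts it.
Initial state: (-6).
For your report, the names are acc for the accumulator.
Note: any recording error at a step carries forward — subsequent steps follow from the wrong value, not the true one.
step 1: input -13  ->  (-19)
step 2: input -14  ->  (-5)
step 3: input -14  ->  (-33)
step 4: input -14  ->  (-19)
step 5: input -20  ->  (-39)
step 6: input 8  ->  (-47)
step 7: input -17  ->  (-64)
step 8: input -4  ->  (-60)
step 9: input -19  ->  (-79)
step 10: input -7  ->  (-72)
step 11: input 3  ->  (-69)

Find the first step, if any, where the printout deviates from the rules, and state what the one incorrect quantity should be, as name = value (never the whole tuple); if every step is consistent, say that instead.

step 3, acc = -19

Recomputing the run from the initial state:
step 1: acc = -19
step 2: acc = -5
step 3: acc = -19
step 4: acc = -5
step 5: acc = -25
step 6: acc = -33
step 7: acc = -50
step 8: acc = -46
step 9: acc = -65
step 10: acc = -58
step 11: acc = -55
The first disagreement with the printout is at step 3, where the value should be acc = -19.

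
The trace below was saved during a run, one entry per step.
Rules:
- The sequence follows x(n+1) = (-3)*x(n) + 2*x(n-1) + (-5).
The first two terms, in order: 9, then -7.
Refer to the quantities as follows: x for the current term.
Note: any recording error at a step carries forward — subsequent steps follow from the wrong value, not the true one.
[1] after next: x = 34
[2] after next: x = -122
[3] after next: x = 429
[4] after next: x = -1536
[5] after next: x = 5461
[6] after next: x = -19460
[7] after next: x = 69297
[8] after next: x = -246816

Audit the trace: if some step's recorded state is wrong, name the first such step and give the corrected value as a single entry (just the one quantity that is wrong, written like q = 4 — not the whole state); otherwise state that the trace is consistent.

step 2, x = -121

Recomputing the run from the initial state:
step 1: x = 34
step 2: x = -121
step 3: x = 426
step 4: x = -1525
step 5: x = 5422
step 6: x = -19321
step 7: x = 68802
step 8: x = -245053
The first disagreement with the trace is at step 2, where the value should be x = -121.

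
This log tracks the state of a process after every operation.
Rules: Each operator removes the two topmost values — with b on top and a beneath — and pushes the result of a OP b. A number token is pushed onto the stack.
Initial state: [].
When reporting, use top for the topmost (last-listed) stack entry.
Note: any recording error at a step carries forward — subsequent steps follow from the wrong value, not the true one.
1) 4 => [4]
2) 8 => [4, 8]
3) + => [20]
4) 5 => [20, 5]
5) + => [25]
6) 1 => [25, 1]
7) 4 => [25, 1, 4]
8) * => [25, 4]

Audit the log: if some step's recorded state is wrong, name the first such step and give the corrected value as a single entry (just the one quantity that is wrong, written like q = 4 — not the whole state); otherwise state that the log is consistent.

step 3, top = 12

1. push 4: top = 4 (agrees with the log)
2. push 8: top = 8 (confirmed correct)
3. 4 + 8 = 12 (not what was recorded)
Conclusion: step 3 carries the first error; the entry should be top = 12.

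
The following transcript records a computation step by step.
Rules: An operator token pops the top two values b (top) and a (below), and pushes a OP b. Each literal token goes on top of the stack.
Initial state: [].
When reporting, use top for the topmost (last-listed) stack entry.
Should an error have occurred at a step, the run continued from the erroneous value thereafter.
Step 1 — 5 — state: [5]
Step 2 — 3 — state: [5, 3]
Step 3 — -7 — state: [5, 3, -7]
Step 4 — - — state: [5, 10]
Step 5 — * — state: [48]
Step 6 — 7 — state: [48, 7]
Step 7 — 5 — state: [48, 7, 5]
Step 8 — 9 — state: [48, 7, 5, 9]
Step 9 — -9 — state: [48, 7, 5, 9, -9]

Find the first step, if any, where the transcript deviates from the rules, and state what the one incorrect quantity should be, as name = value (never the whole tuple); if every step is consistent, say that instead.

step 5, top = 50

1. push 5: top = 5 (same as recorded)
2. push 3: top = 3 (in agreement)
3. push -7: top = -7 (no discrepancy)
4. 3 - -7 = 10 (agrees with the transcript)
5. 5 * 10 = 50 (the entry is off here)
First deviation found at step 5; the corrected entry is top = 50.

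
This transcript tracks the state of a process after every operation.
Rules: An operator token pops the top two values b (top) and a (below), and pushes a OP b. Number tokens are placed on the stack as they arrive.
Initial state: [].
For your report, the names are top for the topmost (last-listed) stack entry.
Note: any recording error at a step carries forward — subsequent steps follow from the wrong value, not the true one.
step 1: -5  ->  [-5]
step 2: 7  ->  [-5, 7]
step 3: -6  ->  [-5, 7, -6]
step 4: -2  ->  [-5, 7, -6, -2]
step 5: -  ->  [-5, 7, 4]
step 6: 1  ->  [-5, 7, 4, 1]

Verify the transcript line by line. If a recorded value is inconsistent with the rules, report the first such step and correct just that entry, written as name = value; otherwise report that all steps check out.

step 5, top = -4

Recomputing the run from the initial state:
step 1: [-5]
step 2: [-5, 7]
step 3: [-5, 7, -6]
step 4: [-5, 7, -6, -2]
step 5: [-5, 7, -4]
step 6: [-5, 7, -4, 1]
The first disagreement with the transcript is at step 5, where the value should be top = -4.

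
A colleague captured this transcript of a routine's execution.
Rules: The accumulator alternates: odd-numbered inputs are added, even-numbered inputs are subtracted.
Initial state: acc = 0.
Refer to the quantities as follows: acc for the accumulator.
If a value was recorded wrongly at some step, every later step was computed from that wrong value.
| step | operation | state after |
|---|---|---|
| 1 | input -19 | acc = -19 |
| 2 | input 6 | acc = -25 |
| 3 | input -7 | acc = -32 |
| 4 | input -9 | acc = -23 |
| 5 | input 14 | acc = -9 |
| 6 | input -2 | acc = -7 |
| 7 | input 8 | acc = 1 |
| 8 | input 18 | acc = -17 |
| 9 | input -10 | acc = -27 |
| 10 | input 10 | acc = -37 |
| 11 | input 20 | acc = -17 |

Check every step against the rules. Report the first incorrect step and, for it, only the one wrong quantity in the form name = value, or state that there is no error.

no error

Recomputing the run from the initial state:
step 1: acc = -19
step 2: acc = -25
step 3: acc = -32
step 4: acc = -23
step 5: acc = -9
step 6: acc = -7
step 7: acc = 1
step 8: acc = -17
step 9: acc = -27
step 10: acc = -37
step 11: acc = -17
This matches the transcript at every step.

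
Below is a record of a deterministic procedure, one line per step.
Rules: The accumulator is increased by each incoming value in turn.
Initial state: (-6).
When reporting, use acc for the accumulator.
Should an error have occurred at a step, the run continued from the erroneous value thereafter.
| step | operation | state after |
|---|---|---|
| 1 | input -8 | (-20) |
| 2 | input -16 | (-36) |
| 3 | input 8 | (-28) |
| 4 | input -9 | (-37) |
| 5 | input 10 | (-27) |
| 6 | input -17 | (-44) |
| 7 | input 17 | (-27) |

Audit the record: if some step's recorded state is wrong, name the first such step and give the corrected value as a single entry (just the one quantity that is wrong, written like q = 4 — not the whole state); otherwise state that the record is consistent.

step 1: acc = -6 + -8 = -14 -> first mismatch against the record
First deviation found at step 1; the corrected entry is acc = -14.

step 1, acc = -14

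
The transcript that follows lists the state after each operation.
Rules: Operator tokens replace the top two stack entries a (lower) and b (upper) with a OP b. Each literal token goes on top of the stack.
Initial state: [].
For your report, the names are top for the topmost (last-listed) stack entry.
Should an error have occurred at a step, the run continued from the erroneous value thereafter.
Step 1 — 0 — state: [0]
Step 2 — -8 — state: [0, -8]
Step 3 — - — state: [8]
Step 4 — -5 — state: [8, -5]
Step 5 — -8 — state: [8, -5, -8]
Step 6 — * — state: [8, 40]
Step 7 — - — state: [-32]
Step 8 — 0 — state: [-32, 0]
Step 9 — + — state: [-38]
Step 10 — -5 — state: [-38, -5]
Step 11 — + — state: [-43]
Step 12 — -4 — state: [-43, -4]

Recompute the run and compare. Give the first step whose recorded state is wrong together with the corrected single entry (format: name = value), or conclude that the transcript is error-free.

step 9, top = -32

1. push 0: top = 0 (exactly as logged)
2. push -8: top = -8 (consistent with the transcript)
3. 0 - -8 = 8 (agrees with the transcript)
4. push -5: top = -5 (in agreement)
5. push -8: top = -8 (no discrepancy)
6. -5 * -8 = 40 (exactly as logged)
7. 8 - 40 = -32 (agrees with the transcript)
8. push 0: top = 0 (checks out)
9. -32 + 0 = -32 (first mismatch against the transcript)
First deviation found at step 9; the corrected entry is top = -32.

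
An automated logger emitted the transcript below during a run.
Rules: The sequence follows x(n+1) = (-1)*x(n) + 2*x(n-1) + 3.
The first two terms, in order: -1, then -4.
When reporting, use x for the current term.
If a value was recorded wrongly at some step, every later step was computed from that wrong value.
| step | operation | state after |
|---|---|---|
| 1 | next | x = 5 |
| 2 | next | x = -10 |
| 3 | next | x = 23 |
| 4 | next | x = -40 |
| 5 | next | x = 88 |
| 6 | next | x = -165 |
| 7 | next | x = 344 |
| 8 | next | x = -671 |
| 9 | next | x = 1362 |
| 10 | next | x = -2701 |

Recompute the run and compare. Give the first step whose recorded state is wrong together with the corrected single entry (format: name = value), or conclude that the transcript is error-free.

step 5, x = 89

Step 1: x = -1*(-4) + (2)*(-1) + (3) = 5 — checks out.
Step 2: x = -1*(5) + (2)*(-4) + (3) = -10 — confirmed correct.
Step 3: x = -1*(-10) + (2)*(5) + (3) = 23 — matches.
Step 4: x = -1*(23) + (2)*(-10) + (3) = -40 — confirmed correct.
Step 5: x = -1*(-40) + (2)*(23) + (3) = 89 — not what was recorded.
The audit stops at step 5: the recorded entry is wrong and should be x = 89.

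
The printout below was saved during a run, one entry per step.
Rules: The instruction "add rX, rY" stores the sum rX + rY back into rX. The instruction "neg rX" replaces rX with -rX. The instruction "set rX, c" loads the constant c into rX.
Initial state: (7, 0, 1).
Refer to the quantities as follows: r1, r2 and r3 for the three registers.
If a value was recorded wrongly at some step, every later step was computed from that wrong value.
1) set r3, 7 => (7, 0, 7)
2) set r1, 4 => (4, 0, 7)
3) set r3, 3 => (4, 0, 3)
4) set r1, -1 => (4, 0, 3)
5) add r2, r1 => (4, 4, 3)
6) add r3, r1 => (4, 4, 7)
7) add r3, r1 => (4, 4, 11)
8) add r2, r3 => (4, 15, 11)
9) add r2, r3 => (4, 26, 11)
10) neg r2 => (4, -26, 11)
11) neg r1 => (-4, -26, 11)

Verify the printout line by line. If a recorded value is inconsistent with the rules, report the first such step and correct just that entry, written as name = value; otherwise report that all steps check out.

Recomputing the run from the initial state:
step 1: r1 = 7, r2 = 0, r3 = 7
step 2: r1 = 4, r2 = 0, r3 = 7
step 3: r1 = 4, r2 = 0, r3 = 3
step 4: r1 = -1, r2 = 0, r3 = 3
step 5: r1 = -1, r2 = -1, r3 = 3
step 6: r1 = -1, r2 = -1, r3 = 2
step 7: r1 = -1, r2 = -1, r3 = 1
step 8: r1 = -1, r2 = 0, r3 = 1
step 9: r1 = -1, r2 = 1, r3 = 1
step 10: r1 = -1, r2 = -1, r3 = 1
step 11: r1 = 1, r2 = -1, r3 = 1
The first disagreement with the printout is at step 4, where the value should be r1 = -1.

step 4, r1 = -1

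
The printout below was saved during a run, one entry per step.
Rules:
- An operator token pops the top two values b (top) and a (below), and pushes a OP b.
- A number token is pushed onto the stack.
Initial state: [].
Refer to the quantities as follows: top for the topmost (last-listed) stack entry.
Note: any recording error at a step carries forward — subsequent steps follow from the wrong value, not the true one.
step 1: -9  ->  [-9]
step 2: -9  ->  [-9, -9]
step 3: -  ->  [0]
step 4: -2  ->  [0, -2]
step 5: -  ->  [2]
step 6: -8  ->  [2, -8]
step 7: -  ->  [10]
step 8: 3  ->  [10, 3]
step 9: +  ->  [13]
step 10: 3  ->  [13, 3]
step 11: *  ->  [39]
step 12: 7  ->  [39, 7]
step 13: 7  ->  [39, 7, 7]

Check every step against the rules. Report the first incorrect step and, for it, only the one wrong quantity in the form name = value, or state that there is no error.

Recomputing the run from the initial state:
step 1: [-9]
step 2: [-9, -9]
step 3: [0]
step 4: [0, -2]
step 5: [2]
step 6: [2, -8]
step 7: [10]
step 8: [10, 3]
step 9: [13]
step 10: [13, 3]
step 11: [39]
step 12: [39, 7]
step 13: [39, 7, 7]
This matches the printout at every step.

no error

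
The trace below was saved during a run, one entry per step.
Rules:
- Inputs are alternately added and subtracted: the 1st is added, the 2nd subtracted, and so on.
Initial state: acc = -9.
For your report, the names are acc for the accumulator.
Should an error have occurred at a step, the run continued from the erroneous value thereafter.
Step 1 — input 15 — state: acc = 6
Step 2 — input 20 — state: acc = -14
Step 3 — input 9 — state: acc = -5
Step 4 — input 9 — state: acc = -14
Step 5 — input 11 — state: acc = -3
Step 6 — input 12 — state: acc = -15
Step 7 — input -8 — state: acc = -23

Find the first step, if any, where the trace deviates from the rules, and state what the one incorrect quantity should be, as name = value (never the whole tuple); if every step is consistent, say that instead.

1. acc = -9 + 15 = 6 (no discrepancy)
2. acc = 6 - 20 = -14 (agrees with the trace)
3. acc = -14 + 9 = -5 (checks out)
4. acc = -5 - 9 = -14 (verified)
5. acc = -14 + 11 = -3 (checks out)
6. acc = -3 - 12 = -15 (agrees with the trace)
7. acc = -15 + -8 = -23 (exactly as logged)
The recomputation confirms every line.

no error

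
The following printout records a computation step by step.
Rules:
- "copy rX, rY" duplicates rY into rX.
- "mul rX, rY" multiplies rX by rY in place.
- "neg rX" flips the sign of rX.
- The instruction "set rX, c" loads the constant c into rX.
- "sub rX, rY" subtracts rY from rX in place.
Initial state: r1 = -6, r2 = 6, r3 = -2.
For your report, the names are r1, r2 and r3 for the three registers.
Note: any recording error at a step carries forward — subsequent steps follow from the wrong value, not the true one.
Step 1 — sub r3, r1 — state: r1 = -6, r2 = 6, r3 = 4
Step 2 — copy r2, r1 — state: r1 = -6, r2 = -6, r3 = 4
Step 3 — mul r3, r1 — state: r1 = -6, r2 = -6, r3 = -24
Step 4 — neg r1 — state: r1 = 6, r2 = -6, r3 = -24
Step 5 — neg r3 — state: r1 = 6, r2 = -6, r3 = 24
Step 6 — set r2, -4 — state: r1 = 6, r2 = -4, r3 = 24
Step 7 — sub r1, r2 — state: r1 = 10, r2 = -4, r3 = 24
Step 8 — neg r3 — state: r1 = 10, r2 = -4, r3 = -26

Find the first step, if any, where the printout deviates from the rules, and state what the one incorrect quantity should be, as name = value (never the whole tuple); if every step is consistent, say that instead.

step 1: r3 = -2 - -6 = 4 -> checks out
step 2: r2 = -6 -> in agreement
step 3: r3 = 4 * -6 = -24 -> verified
step 4: r1 = -(-6) = 6 -> exactly as logged
step 5: r3 = -(-24) = 24 -> verified
step 6: r2 = -4 -> verified
step 7: r1 = 6 - -4 = 10 -> in agreement
step 8: r3 = -(24) = -24 -> first mismatch against the printout
The earliest wrong entry is at step 8: it should read r3 = -24.

step 8, r3 = -24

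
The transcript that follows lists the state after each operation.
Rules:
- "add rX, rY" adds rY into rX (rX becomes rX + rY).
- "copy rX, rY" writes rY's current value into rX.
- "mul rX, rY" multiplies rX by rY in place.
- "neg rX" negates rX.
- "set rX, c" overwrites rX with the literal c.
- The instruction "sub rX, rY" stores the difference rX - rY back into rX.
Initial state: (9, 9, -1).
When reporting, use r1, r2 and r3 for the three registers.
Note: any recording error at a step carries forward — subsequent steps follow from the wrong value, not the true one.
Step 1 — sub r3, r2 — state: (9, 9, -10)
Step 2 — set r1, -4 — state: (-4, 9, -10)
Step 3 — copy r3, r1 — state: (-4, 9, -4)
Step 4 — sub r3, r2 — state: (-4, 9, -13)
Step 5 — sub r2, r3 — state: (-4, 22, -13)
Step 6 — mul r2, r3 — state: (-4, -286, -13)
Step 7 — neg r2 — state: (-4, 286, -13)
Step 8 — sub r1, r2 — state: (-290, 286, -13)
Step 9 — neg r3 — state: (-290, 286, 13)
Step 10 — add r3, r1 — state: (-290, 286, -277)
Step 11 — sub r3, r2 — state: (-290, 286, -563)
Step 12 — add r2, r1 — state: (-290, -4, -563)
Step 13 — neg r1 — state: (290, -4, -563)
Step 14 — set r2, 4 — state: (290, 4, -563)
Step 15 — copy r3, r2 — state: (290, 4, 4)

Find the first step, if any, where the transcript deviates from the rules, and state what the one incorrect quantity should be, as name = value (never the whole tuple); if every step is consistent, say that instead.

Recomputing the run from the initial state:
step 1: r1 = 9, r2 = 9, r3 = -10
step 2: r1 = -4, r2 = 9, r3 = -10
step 3: r1 = -4, r2 = 9, r3 = -4
step 4: r1 = -4, r2 = 9, r3 = -13
step 5: r1 = -4, r2 = 22, r3 = -13
step 6: r1 = -4, r2 = -286, r3 = -13
step 7: r1 = -4, r2 = 286, r3 = -13
step 8: r1 = -290, r2 = 286, r3 = -13
step 9: r1 = -290, r2 = 286, r3 = 13
step 10: r1 = -290, r2 = 286, r3 = -277
step 11: r1 = -290, r2 = 286, r3 = -563
step 12: r1 = -290, r2 = -4, r3 = -563
step 13: r1 = 290, r2 = -4, r3 = -563
step 14: r1 = 290, r2 = 4, r3 = -563
step 15: r1 = 290, r2 = 4, r3 = 4
This matches the transcript at every step.

no error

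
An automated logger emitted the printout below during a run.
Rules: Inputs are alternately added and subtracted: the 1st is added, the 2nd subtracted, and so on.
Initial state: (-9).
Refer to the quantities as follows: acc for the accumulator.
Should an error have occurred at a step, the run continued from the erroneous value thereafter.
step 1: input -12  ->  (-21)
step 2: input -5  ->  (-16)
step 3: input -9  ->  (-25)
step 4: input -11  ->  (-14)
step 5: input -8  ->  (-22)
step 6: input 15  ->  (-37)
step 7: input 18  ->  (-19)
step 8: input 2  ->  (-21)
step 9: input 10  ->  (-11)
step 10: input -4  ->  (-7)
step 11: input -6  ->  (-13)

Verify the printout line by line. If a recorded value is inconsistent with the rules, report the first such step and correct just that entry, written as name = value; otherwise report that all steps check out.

Recomputing the run from the initial state:
step 1: acc = -21
step 2: acc = -16
step 3: acc = -25
step 4: acc = -14
step 5: acc = -22
step 6: acc = -37
step 7: acc = -19
step 8: acc = -21
step 9: acc = -11
step 10: acc = -7
step 11: acc = -13
This matches the printout at every step.

no error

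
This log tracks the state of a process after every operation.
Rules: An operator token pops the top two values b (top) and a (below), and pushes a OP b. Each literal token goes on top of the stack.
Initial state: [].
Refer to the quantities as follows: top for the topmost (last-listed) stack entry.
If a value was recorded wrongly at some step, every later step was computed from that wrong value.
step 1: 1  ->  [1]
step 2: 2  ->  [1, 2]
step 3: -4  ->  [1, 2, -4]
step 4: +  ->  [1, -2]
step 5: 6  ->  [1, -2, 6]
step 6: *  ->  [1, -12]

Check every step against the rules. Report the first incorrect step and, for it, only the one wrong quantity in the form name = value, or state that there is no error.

Step 1: push 1: top = 1 — same as recorded.
Step 2: push 2: top = 2 — consistent with the log.
Step 3: push -4: top = -4 — matches.
Step 4: 2 + -4 = -2 — agrees with the log.
Step 5: push 6: top = 6 — in agreement.
Step 6: -2 * 6 = -12 — exactly as logged.
Nothing is out of place; the run is error-free.

no error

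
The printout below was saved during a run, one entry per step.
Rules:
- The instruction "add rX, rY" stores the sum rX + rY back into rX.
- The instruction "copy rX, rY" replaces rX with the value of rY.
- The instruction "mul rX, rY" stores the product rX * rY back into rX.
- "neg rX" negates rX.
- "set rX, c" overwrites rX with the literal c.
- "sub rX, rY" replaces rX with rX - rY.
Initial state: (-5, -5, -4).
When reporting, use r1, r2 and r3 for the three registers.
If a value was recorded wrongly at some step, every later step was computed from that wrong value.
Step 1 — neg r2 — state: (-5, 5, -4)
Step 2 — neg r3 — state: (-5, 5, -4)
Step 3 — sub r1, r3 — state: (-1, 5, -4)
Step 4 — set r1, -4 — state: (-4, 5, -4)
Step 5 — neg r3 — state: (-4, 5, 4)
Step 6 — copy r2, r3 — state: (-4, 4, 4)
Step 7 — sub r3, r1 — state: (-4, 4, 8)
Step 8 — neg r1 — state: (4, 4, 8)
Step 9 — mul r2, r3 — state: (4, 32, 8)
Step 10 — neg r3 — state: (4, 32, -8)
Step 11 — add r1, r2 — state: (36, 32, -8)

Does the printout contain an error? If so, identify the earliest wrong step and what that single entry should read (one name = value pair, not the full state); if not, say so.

step 2, r3 = 4

1. r2 = -(-5) = 5 (matches)
2. r3 = -(-4) = 4 (the printout has a different value)
Conclusion: step 2 carries the first error; the entry should be r3 = 4.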